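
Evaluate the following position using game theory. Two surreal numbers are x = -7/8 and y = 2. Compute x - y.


x = -7/8, y = 2
Converting to common denominator: 8
x = -7/8, y = 16/8
x - y = -7/8 - 2 = -23/8

-23/8


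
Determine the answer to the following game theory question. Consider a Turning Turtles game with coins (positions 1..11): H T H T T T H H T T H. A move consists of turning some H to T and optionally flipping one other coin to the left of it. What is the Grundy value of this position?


Coins: H T H T T T H H T T H
Key fact: a single head at position k behaves exactly like a Nim heap of size k (turning it to T and optionally flipping a coin at j < k corresponds to moving the heap from k to j, or to 0), and heads combine as a disjunctive sum (two heads at the same place would cancel, matching j XOR j = 0). So the Nim-value is the XOR of the 1-indexed positions of the heads.
Face-up positions (1-indexed): [1, 3, 7, 8, 11]
XOR 0 with 1: 0 XOR 1 = 1
XOR 1 with 3: 1 XOR 3 = 2
XOR 2 with 7: 2 XOR 7 = 5
XOR 5 with 8: 5 XOR 8 = 13
XOR 13 with 11: 13 XOR 11 = 6
Nim-value = 6

6


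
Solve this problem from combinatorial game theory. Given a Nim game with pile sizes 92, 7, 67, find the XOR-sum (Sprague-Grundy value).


We need the XOR (exclusive or) of all pile sizes.
After XOR-ing pile 1 (size 92): 0 XOR 92 = 92
After XOR-ing pile 2 (size 7): 92 XOR 7 = 91
After XOR-ing pile 3 (size 67): 91 XOR 67 = 24
The Nim-value of this position is 24.

24


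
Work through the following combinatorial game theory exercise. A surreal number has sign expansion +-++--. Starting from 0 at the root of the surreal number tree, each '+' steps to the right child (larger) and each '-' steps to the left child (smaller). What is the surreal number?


Sign expansion: +-++--
Rule: track bounds (lo, hi), initially (-inf, +inf). On '+', the current value becomes lo and we move to the simplest number in (value, hi): value + 1 if hi = +inf, otherwise the midpoint (value + hi)/2. On '-', the current value becomes hi and we move to value - 1 if lo = -inf, otherwise the midpoint (lo + value)/2.
Start at 0.
Step 1: sign = +, move right. Bounds: (0, +inf). Value = 1
Step 2: sign = -, move left. Bounds: (0, 1). Value = 1/2
Step 3: sign = +, move right. Bounds: (1/2, 1). Value = 3/4
Step 4: sign = +, move right. Bounds: (3/4, 1). Value = 7/8
Step 5: sign = -, move left. Bounds: (3/4, 7/8). Value = 13/16
Step 6: sign = -, move left. Bounds: (3/4, 13/16). Value = 25/32
The surreal number with sign expansion +-++-- is 25/32.

25/32


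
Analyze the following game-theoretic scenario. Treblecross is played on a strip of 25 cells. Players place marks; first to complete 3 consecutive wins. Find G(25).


Treblecross: place X on empty cells; 3-in-a-row wins.
Playing within two cells of an existing X lets the opponent win at once, so sensible play treats the cells i-2..i+2 around each X as dead. The player left with no safe cell loses, so this is a normal-play take-away game on strips of safe cells.
Placing X at cell i (0-indexed) of a strip of k safe cells leaves independent strips of sizes max(0, i-2) and max(0, k-i-3). Hence G(k) = mex{ G(max(0,i-2)) XOR G(max(0,k-i-3)) : 0 <= i < k }, with G(0) = 0.
G(1): splits (0,0):0^0=0 -> mex({0}) = 1
G(2): splits (0,0):0^0=0 -> mex({0}) = 1
G(3): splits (0,0):0^0=0 -> mex({0}) = 1
G(4): splits (0,1):0^1=1 (0,0):0^0=0 -> mex({0, 1}) = 2
G(5): splits (0,2):0^1=1 (0,1):0^1=1 (0,0):0^0=0 -> mex({0, 1}) = 2
G(6) = mex({1}) = 0
G(7) = mex({0, 1, 2}) = 3
G(8) = mex({0, 1, 2}) = 3
G(9) = mex({0, 2}) = 1
G(10) = mex({0, 2, 3}) = 1
G(11) = mex({0, 3}) = 1
G(12) = mex({1, 3}) = 0
G(13) = mex({0, 1, 2, 3}) = 4
G(14) = mex({0, 1, 2}) = 3
G(15) = mex({0, 1, 2}) = 3
G(16) = mex({0, 1, 2, 4}) = 3
G(17) = mex({0, 1, 3, 4}) = 2
G(18) = mex({0, 1, 3, 4}) = 2
G(19) = mex({0, 1, 3, 5}) = 2
G(20) = mex({0, 1, 2, 3, 5}) = 4
G(21) = mex({0, 1, 2, 3, 5}) = 4
G(22) = mex({1, 2, 6}) = 0
G(23) = mex({0, 1, 2, 3, 4, 6}) = 5
G(24) = mex({0, 1, 2, 3, 4}) = 5
G(25) = mex({0, 1, 3, 4, 7}) = 2
Therefore G(25) = 2.

2


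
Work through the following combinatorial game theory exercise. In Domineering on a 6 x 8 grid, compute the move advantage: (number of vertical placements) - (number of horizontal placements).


Board is 6 x 8 (rows x cols).
Left (vertical) placements: (rows-1) * cols = 5 * 8 = 40
Right (horizontal) placements: rows * (cols-1) = 6 * 7 = 42
Advantage = Left - Right = 40 - 42 = -2

-2


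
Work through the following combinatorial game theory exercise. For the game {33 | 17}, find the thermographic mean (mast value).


Game = {33 | 17}, a switch {a | b} with numbers a > b.
Its thermograph has left wall a - t and right wall b + t, which meet at t = (a - b)/2, where both equal (a + b)/2. So the mast (mean value) is at (a + b)/2.
Mean = (33 + (17))/2 = 50/2 = 25

25


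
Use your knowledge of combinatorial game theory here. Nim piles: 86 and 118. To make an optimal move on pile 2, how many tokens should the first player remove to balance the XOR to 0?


Piles: 86 and 118
Current XOR: 86 XOR 118 = 32 (non-zero, so this is an N-position).
To make the XOR zero, we need to find a move that balances the piles.
For pile 2 (size 118): target = 118 XOR 32 = 86
We reduce pile 2 from 118 to 86.
Tokens removed: 118 - 86 = 32
Verification: 86 XOR 86 = 0

32


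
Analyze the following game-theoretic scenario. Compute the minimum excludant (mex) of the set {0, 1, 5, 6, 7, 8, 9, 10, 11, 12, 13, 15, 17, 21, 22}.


Set = {0, 1, 5, 6, 7, 8, 9, 10, 11, 12, 13, 15, 17, 21, 22}
0 is in the set.
1 is in the set.
2 is NOT in the set. This is the mex.
mex = 2

2


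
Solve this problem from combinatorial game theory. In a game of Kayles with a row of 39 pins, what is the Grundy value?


Kayles: a move removes 1 or 2 adjacent pins from a contiguous row.
Removing pins from a row of k leaves two independent rows (a, b) with a + b = k - 1 (one pin) or a + b = k - 2 (two pins); an end removal gives a = 0.
By Sprague-Grundy, G(k) = mex{ G(a) XOR G(b) } over all these splits. G(0) = 0.
G(1): splits (0,0):0^0=0 -> mex({0}) = 1
G(2): splits (0,1):0^1=1 (0,0):0^0=0 -> mex({0, 1}) = 2
G(3): splits (0,2):0^2=2 (1,1):1^1=0 (0,1):0^1=1 -> mex({0, 1, 2}) = 3
G(4): splits (0,3):0^3=3 (1,2):1^2=3 (0,2):0^2=2 (1,1):1^1=0 -> mex({0, 2, 3}) = 1
G(5): splits (0,4):0^1=1 (1,3):1^3=2 (2,2):2^2=0 (0,3):0^3=3 (1,2):1^2=3 -> mex({0, 1, 2, 3}) = 4
G(6) = mex({0, 1, 2, 4}) = 3
G(7) = mex({0, 1, 3, 4, 5}) = 2
G(8) = mex({0, 2, 3, 5, 6}) = 1
G(9) = mex({0, 1, 2, 3, 6, 7}) = 4
G(10) = mex({0, 1, 3, 4, 5, 7}) = 2
G(11) = mex({0, 1, 2, 3, 4, 5}) = 6
G(12) = mex({0, 1, 2, 3, 5, 6, 7}) = 4
G(13) = mex({0, 2, 3, 4, 6, 7}) = 1
G(14) = mex({0, 1, 4, 5, 6, 7}) = 2
G(15) = mex({0, 1, 2, 3, 4, 5, 6}) = 7
G(16) = mex({0, 2, 3, 5, 6, 7}) = 1
G(17) = mex({0, 1, 2, 3, 5, 6, 7}) = 4
G(18) = mex({0, 1, 2, 4, 5, 6}) = 3
G(19) = mex({0, 1, 3, 4, 5, 7}) = 2
G(20) = mex({0, 2, 3, 4, 5, 6, 7}) = 1
G(21) = mex({0, 1, 2, 3, 5, 6, 7}) = 4
G(22) = mex({0, 1, 2, 3, 4, 5, 7}) = 6
G(23) = mex({0, 1, 2, 3, 4, 5, 6}) = 7
G(24) = mex({0, 1, 2, 3, 5, 6, 7}) = 4
G(25) = mex({0, 2, 3, 4, 6, 7}) = 1
G(26) = mex({0, 1, 3, 4, 5, 6, 7}) = 2
G(27) = mex({0, 1, 2, 3, 4, 5, 6, 7}) = 8
G(28) = mex({0, 1, 2, 3, 4, 6, 7, 8}) = 5
G(29) = mex({0, 1, 2, 3, 5, 6, 7, 8, 9}) = 4
G(30) = mex({0, 1, 2, 3, 4, 5, 6, 9, 10}) = 7
G(31) = mex({0, 1, 3, 4, 5, 7, 10, 11}) = 2
G(32) = mex({0, 2, 3, 4, 5, 6, 7, 9, 11}) = 1
G(33) = mex({0, 1, 2, 3, 4, 5, 6, 7, 9, 12}) = 8
G(34) = mex({0, 1, 2, 3, 4, 5, 7, 8, 11, 12}) = 6
G(35) = mex({0, 1, 2, 3, 4, 5, 6, 8, 9, 10, 11}) = 7
G(36) = mex({0, 1, 2, 3, 5, 6, 7, 9, 10}) = 4
G(37) = mex({0, 2, 3, 4, 6, 7, 9, 10, 11, 12}) = 1
G(38) = mex({0, 1, 3, 4, 5, 6, 7, 9, 10, 11, 12}) = 2
G(39) = mex({0, 1, 2, 4, 5, 6, 7, 9, 10, 12, 14}) = 3
Therefore G(39) = 3.

3


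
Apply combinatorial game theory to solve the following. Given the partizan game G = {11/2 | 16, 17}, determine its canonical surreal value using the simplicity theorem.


Left options: {11/2}, max = 11/2
Right options: {16, 17}, min = 16
All options are numbers and max(Left) < min(Right), so by the simplicity theorem the value is the simplest (earliest-born) number strictly between 11/2 and 16.
Integers 6 through 15 all lie strictly between 11/2 and 16.
Among integers, the simplest (lowest birthday = smallest |n|; 0 is born on day 0, +-n on day n) is 6.
No non-integer in the interval can be simpler: if x is a non-integer in the interval, then floor(x) or ceil(x) also lies in the interval (the interval contains an integer), and both are proper prefixes of x's sign expansion, i.e. born earlier. So the game value is 6.
Game value = 6

6


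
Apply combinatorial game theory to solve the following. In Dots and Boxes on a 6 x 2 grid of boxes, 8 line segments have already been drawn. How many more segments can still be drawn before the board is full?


Grid: 6 x 2 boxes, i.e. 7 rows and 3 columns of dots.
Horizontal edges: (rows + 1) * cols = 7 * 2 = 14
Vertical edges: rows * (cols + 1) = 6 * 3 = 18
Total edges: 14 + 18 = 32
Edges drawn: 8
Remaining: 32 - 8 = 24

24


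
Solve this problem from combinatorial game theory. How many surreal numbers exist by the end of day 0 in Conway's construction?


Day 0: {|} = 0 is born. Count = 1.
Day n: the number of surreal numbers born by day n is 2^(n+1) - 1.
By day 0: 2^1 - 1 = 1
By day 0: 1 surreal numbers.

1


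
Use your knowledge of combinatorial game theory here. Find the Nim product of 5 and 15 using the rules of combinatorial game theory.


Nim multiplication is bilinear over XOR: (u XOR v) * w = (u*w) XOR (v*w).
So we split each operand into its bit components and XOR the pairwise Nim products.
5 = 1 + 4 (as XOR of powers of 2).
15 = 1 + 2 + 4 + 8 (as XOR of powers of 2).
Using the standard Nim-product table on single bits:
  2*2 = 3,   2*4 = 8,   2*8 = 12,
  4*4 = 6,   4*8 = 11,  8*8 = 13,
and  1*x = x (identity), k*l = l*k (commutative).
Pairwise Nim products:
  1 * 1 = 1
  1 * 2 = 2
  1 * 4 = 4
  1 * 8 = 8
  4 * 1 = 4
  4 * 2 = 8
  4 * 4 = 6
  4 * 8 = 11
XOR them: 1 XOR 2 XOR 4 XOR 8 XOR 4 XOR 8 XOR 6 XOR 11 = 14.
Result: 5 * 15 = 14 (in Nim).

14


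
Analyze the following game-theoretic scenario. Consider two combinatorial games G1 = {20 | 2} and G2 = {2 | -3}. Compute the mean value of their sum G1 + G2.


G1 = {20 | 2}, G2 = {2 | -3}
Each is a switch {a | b} with numbers a > b; its mean value is (a + b)/2, and mean value is additive over game sums: m(G1 + G2) = m(G1) + m(G2).
Mean of G1 = (20 + (2))/2 = 22/2 = 11
Mean of G2 = (2 + (-3))/2 = -1/2 = -1/2
Mean of G1 + G2 = 11 + -1/2 = 21/2

21/2


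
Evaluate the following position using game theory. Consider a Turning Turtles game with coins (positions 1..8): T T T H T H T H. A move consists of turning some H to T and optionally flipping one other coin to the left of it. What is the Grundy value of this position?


Coins: T T T H T H T H
Key fact: a single head at position k behaves exactly like a Nim heap of size k (turning it to T and optionally flipping a coin at j < k corresponds to moving the heap from k to j, or to 0), and heads combine as a disjunctive sum (two heads at the same place would cancel, matching j XOR j = 0). So the Nim-value is the XOR of the 1-indexed positions of the heads.
Face-up positions (1-indexed): [4, 6, 8]
XOR 0 with 4: 0 XOR 4 = 4
XOR 4 with 6: 4 XOR 6 = 2
XOR 2 with 8: 2 XOR 8 = 10
Nim-value = 10

10


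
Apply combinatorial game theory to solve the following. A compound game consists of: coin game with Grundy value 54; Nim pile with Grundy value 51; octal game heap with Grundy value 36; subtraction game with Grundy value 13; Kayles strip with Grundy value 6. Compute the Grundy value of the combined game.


By the Sprague-Grundy theorem, the Grundy value of a sum of games is the XOR of individual Grundy values.
coin game: Grundy value = 54. Running XOR: 0 XOR 54 = 54
Nim pile: Grundy value = 51. Running XOR: 54 XOR 51 = 5
octal game heap: Grundy value = 36. Running XOR: 5 XOR 36 = 33
subtraction game: Grundy value = 13. Running XOR: 33 XOR 13 = 44
Kayles strip: Grundy value = 6. Running XOR: 44 XOR 6 = 42
The combined Grundy value is 42.

42


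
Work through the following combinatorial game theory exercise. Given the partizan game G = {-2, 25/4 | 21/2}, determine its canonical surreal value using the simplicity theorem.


Left options: {-2, 25/4}, max = 25/4
Right options: {21/2}, min = 21/2
All options are numbers and max(Left) < min(Right), so by the simplicity theorem the value is the simplest (earliest-born) number strictly between 25/4 and 21/2.
Integers 7 through 10 all lie strictly between 25/4 and 21/2.
Among integers, the simplest (lowest birthday = smallest |n|; 0 is born on day 0, +-n on day n) is 7.
No non-integer in the interval can be simpler: if x is a non-integer in the interval, then floor(x) or ceil(x) also lies in the interval (the interval contains an integer), and both are proper prefixes of x's sign expansion, i.e. born earlier. So the game value is 7.
Game value = 7

7


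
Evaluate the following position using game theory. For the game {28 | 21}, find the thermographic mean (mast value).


Game = {28 | 21}, a switch {a | b} with numbers a > b.
Its thermograph has left wall a - t and right wall b + t, which meet at t = (a - b)/2, where both equal (a + b)/2. So the mast (mean value) is at (a + b)/2.
Mean = (28 + (21))/2 = 49/2 = 49/2

49/2


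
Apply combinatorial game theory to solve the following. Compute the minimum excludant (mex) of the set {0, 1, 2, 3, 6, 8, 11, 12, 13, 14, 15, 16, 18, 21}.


Set = {0, 1, 2, 3, 6, 8, 11, 12, 13, 14, 15, 16, 18, 21}
0 is in the set.
1 is in the set.
2 is in the set.
3 is in the set.
4 is NOT in the set. This is the mex.
mex = 4

4


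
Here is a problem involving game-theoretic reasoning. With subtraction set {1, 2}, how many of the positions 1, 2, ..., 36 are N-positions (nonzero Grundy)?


Subtraction set S = {1, 2}, so G(n) = n mod 3.
G(n) = 0 when n is a multiple of 3.
Multiples of 3 in [1, 36]: 12
N-positions (nonzero Grundy) = 36 - 12 = 24

24


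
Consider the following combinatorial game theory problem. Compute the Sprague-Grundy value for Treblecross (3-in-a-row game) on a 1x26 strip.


Treblecross: place X on empty cells; 3-in-a-row wins.
Playing within two cells of an existing X lets the opponent win at once, so sensible play treats the cells i-2..i+2 around each X as dead. The player left with no safe cell loses, so this is a normal-play take-away game on strips of safe cells.
Placing X at cell i (0-indexed) of a strip of k safe cells leaves independent strips of sizes max(0, i-2) and max(0, k-i-3). Hence G(k) = mex{ G(max(0,i-2)) XOR G(max(0,k-i-3)) : 0 <= i < k }, with G(0) = 0.
G(1): splits (0,0):0^0=0 -> mex({0}) = 1
G(2): splits (0,0):0^0=0 -> mex({0}) = 1
G(3): splits (0,0):0^0=0 -> mex({0}) = 1
G(4): splits (0,1):0^1=1 (0,0):0^0=0 -> mex({0, 1}) = 2
G(5): splits (0,2):0^1=1 (0,1):0^1=1 (0,0):0^0=0 -> mex({0, 1}) = 2
G(6) = mex({1}) = 0
G(7) = mex({0, 1, 2}) = 3
G(8) = mex({0, 1, 2}) = 3
G(9) = mex({0, 2}) = 1
G(10) = mex({0, 2, 3}) = 1
G(11) = mex({0, 3}) = 1
G(12) = mex({1, 3}) = 0
G(13) = mex({0, 1, 2, 3}) = 4
G(14) = mex({0, 1, 2}) = 3
G(15) = mex({0, 1, 2}) = 3
G(16) = mex({0, 1, 2, 4}) = 3
G(17) = mex({0, 1, 3, 4}) = 2
G(18) = mex({0, 1, 3, 4}) = 2
G(19) = mex({0, 1, 3, 5}) = 2
G(20) = mex({0, 1, 2, 3, 5}) = 4
G(21) = mex({0, 1, 2, 3, 5}) = 4
G(22) = mex({1, 2, 6}) = 0
G(23) = mex({0, 1, 2, 3, 4, 6}) = 5
G(24) = mex({0, 1, 2, 3, 4}) = 5
G(25) = mex({0, 1, 3, 4, 7}) = 2
G(26) = mex({0, 1, 3, 4, 5, 7}) = 2
Therefore G(26) = 2.

2


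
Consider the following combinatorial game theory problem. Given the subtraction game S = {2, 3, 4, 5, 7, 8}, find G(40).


The subtraction set is S = {2, 3, 4, 5, 7, 8}.
G(k) = mex{ G(k - s) : s in S, s <= k }. We compute iteratively: G(0) = 0.
G(1) = mex({}) = 0
G(2) = mex({0}) = 1
G(3) = mex({0}) = 1
G(4) = mex({0, 1}) = 2
G(5) = mex({0, 1}) = 2
G(6) = mex({0, 1, 2}) = 3
G(7) = mex({0, 1, 2}) = 3
G(8) = mex({0, 1, 2, 3}) = 4
G(9) = mex({0, 1, 2, 3}) = 4
G(10) = mex({1, 2, 3, 4}) = 0
G(11) = mex({1, 2, 3, 4}) = 0
G(12) = mex({0, 2, 3, 4}) = 1
G(13) = mex({0, 2, 3, 4}) = 1
G(14) = mex({0, 1, 3, 4}) = 2
G(15) = mex({0, 1, 3, 4}) = 2
G(16) = mex({0, 1, 2, 4}) = 3
G(17) = mex({0, 1, 2, 4}) = 3
Observe that G(10)..G(17) = 0, 0, 1, 1, 2, 2, 3, 3 repeats G(0)..G(7) = 0, 0, 1, 1, 2, 2, 3, 3.
For k >= max(S) = 8, G(k) is determined by the previous 8 values G(k-8)..G(k-1); a window of 8 consecutive values has recurred shifted by 10, so by induction G(k + 10) = G(k) for all k >= 0: the sequence is periodic from the start with period 10.
One period: G(0..9) = 0, 0, 1, 1, 2, 2, 3, 3, 4, 4.
40 mod 10 = 0, so G(40) = G(0) = 0.

0


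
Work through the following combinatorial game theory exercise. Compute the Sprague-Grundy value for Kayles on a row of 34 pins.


Kayles: a move removes 1 or 2 adjacent pins from a contiguous row.
Removing pins from a row of k leaves two independent rows (a, b) with a + b = k - 1 (one pin) or a + b = k - 2 (two pins); an end removal gives a = 0.
By Sprague-Grundy, G(k) = mex{ G(a) XOR G(b) } over all these splits. G(0) = 0.
G(1): splits (0,0):0^0=0 -> mex({0}) = 1
G(2): splits (0,1):0^1=1 (0,0):0^0=0 -> mex({0, 1}) = 2
G(3): splits (0,2):0^2=2 (1,1):1^1=0 (0,1):0^1=1 -> mex({0, 1, 2}) = 3
G(4): splits (0,3):0^3=3 (1,2):1^2=3 (0,2):0^2=2 (1,1):1^1=0 -> mex({0, 2, 3}) = 1
G(5): splits (0,4):0^1=1 (1,3):1^3=2 (2,2):2^2=0 (0,3):0^3=3 (1,2):1^2=3 -> mex({0, 1, 2, 3}) = 4
G(6) = mex({0, 1, 2, 4}) = 3
G(7) = mex({0, 1, 3, 4, 5}) = 2
G(8) = mex({0, 2, 3, 5, 6}) = 1
G(9) = mex({0, 1, 2, 3, 6, 7}) = 4
G(10) = mex({0, 1, 3, 4, 5, 7}) = 2
G(11) = mex({0, 1, 2, 3, 4, 5}) = 6
G(12) = mex({0, 1, 2, 3, 5, 6, 7}) = 4
G(13) = mex({0, 2, 3, 4, 6, 7}) = 1
G(14) = mex({0, 1, 4, 5, 6, 7}) = 2
G(15) = mex({0, 1, 2, 3, 4, 5, 6}) = 7
G(16) = mex({0, 2, 3, 5, 6, 7}) = 1
G(17) = mex({0, 1, 2, 3, 5, 6, 7}) = 4
G(18) = mex({0, 1, 2, 4, 5, 6}) = 3
G(19) = mex({0, 1, 3, 4, 5, 7}) = 2
G(20) = mex({0, 2, 3, 4, 5, 6, 7}) = 1
G(21) = mex({0, 1, 2, 3, 5, 6, 7}) = 4
G(22) = mex({0, 1, 2, 3, 4, 5, 7}) = 6
G(23) = mex({0, 1, 2, 3, 4, 5, 6}) = 7
G(24) = mex({0, 1, 2, 3, 5, 6, 7}) = 4
G(25) = mex({0, 2, 3, 4, 6, 7}) = 1
G(26) = mex({0, 1, 3, 4, 5, 6, 7}) = 2
G(27) = mex({0, 1, 2, 3, 4, 5, 6, 7}) = 8
G(28) = mex({0, 1, 2, 3, 4, 6, 7, 8}) = 5
G(29) = mex({0, 1, 2, 3, 5, 6, 7, 8, 9}) = 4
G(30) = mex({0, 1, 2, 3, 4, 5, 6, 9, 10}) = 7
G(31) = mex({0, 1, 3, 4, 5, 7, 10, 11}) = 2
G(32) = mex({0, 2, 3, 4, 5, 6, 7, 9, 11}) = 1
G(33) = mex({0, 1, 2, 3, 4, 5, 6, 7, 9, 12}) = 8
G(34) = mex({0, 1, 2, 3, 4, 5, 7, 8, 11, 12}) = 6
Therefore G(34) = 6.

6


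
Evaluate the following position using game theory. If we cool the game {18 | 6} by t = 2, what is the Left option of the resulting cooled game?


Original game: {18 | 6} (a switch {a | b} with a > b).
Cooling by t (for t below the temperature (a - b)/2 = 6) taxes each move by t: {a | b} cooled by t is {a - t | b + t}.
Cooling amount: t = 2
Cooled Left option: 18 - 2 = 16
Cooled Right option: 6 + 2 = 8
Cooled game: {16 | 8}
Left option = 16

16


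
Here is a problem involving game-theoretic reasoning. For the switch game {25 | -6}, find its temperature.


The game is {25 | -6}, a switch {a | b} with numbers a > b.
Cooling {a | b} by t gives {a - t | b + t}, which stops being hot when a - t = b + t, i.e. at t = (a - b)/2. So the temperature of a switch is (a - b)/2.
Temperature = (Left option - Right option) / 2
= (25 - (-6)) / 2
= 31 / 2
= 31/2

31/2


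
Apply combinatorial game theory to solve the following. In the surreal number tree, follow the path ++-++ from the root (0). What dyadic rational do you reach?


Sign expansion: ++-++
Rule: track bounds (lo, hi), initially (-inf, +inf). On '+', the current value becomes lo and we move to the simplest number in (value, hi): value + 1 if hi = +inf, otherwise the midpoint (value + hi)/2. On '-', the current value becomes hi and we move to value - 1 if lo = -inf, otherwise the midpoint (lo + value)/2.
Start at 0.
Step 1: sign = +, move right. Bounds: (0, +inf). Value = 1
Step 2: sign = +, move right. Bounds: (1, +inf). Value = 2
Step 3: sign = -, move left. Bounds: (1, 2). Value = 3/2
Step 4: sign = +, move right. Bounds: (3/2, 2). Value = 7/4
Step 5: sign = +, move right. Bounds: (7/4, 2). Value = 15/8
The surreal number with sign expansion ++-++ is 15/8.

15/8


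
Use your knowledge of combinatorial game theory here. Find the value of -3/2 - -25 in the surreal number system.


x = -3/2, y = -25
Converting to common denominator: 2
x = -3/2, y = -50/2
x - y = -3/2 - -25 = 47/2

47/2


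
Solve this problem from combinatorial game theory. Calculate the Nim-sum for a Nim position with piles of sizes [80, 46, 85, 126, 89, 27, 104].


We need the XOR (exclusive or) of all pile sizes.
After XOR-ing pile 1 (size 80): 0 XOR 80 = 80
After XOR-ing pile 2 (size 46): 80 XOR 46 = 126
After XOR-ing pile 3 (size 85): 126 XOR 85 = 43
After XOR-ing pile 4 (size 126): 43 XOR 126 = 85
After XOR-ing pile 5 (size 89): 85 XOR 89 = 12
After XOR-ing pile 6 (size 27): 12 XOR 27 = 23
After XOR-ing pile 7 (size 104): 23 XOR 104 = 127
The Nim-value of this position is 127.

127


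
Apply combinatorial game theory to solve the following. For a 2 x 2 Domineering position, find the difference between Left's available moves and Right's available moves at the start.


Board is 2 x 2 (rows x cols).
Left (vertical) placements: (rows-1) * cols = 1 * 2 = 2
Right (horizontal) placements: rows * (cols-1) = 2 * 1 = 2
Advantage = Left - Right = 2 - 2 = 0

0


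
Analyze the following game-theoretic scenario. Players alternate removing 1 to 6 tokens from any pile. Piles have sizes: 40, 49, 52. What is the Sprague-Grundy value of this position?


Subtraction set: {1, 2, 3, 4, 5, 6}
For this subtraction set, G(n) = n mod 7 (period = max + 1 = 7).
Pile 1 (size 40): G(40) = 40 mod 7 = 5
Pile 2 (size 49): G(49) = 49 mod 7 = 0
Pile 3 (size 52): G(52) = 52 mod 7 = 3
Total Grundy value = XOR of all: 5 XOR 0 XOR 3 = 6

6


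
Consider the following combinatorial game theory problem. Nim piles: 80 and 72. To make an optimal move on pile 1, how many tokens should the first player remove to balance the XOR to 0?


Piles: 80 and 72
Current XOR: 80 XOR 72 = 24 (non-zero, so this is an N-position).
To make the XOR zero, we need to find a move that balances the piles.
For pile 1 (size 80): target = 80 XOR 24 = 72
We reduce pile 1 from 80 to 72.
Tokens removed: 80 - 72 = 8
Verification: 72 XOR 72 = 0

8


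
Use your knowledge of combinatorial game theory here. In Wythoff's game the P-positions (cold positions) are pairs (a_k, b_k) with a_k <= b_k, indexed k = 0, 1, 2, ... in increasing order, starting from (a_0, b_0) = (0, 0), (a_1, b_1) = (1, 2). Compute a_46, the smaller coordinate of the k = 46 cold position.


By Wythoff's theorem, a_k = floor(k * phi) and b_k = floor(k * phi^2) = a_k + k, where phi = (1 + sqrt(5))/2 is the golden ratio.
phi = (1 + sqrt(5))/2 = 1.618034
k = 46
k * phi = 46 * 1.618034 = 74.429563
a_46 = floor(k * phi) = 74

74


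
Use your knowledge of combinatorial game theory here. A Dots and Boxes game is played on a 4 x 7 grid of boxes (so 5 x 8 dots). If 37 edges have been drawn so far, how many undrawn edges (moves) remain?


Grid: 4 x 7 boxes, i.e. 5 rows and 8 columns of dots.
Horizontal edges: (rows + 1) * cols = 5 * 7 = 35
Vertical edges: rows * (cols + 1) = 4 * 8 = 32
Total edges: 35 + 32 = 67
Edges drawn: 37
Remaining: 67 - 37 = 30

30


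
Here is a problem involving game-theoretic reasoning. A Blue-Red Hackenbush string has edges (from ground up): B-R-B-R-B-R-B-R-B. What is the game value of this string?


Edges (from ground): B-R-B-R-B-R-B-R-B
By Berlekamp's sign-expansion rule, a Blue-Red Hackenbush stalk has the value of the surreal number whose sign sequence is the edge sequence with B -> + and R -> -.
Sign sequence: +-+-+-+-+
Trace the sign expansion in the surreal number tree, starting from 0:
Edge 1: B (sign +) -> bounds (0, +inf), value = 1
Edge 2: R (sign -) -> bounds (0, 1), value = 1/2
Edge 3: B (sign +) -> bounds (1/2, 1), value = 3/4
Edge 4: R (sign -) -> bounds (1/2, 3/4), value = 5/8
Edge 5: B (sign +) -> bounds (5/8, 3/4), value = 11/16
Edge 6: R (sign -) -> bounds (5/8, 11/16), value = 21/32
Edge 7: B (sign +) -> bounds (21/32, 11/16), value = 43/64
Edge 8: R (sign -) -> bounds (21/32, 43/64), value = 85/128
Edge 9: B (sign +) -> bounds (85/128, 43/64), value = 171/256
Game value = 171/256

171/256


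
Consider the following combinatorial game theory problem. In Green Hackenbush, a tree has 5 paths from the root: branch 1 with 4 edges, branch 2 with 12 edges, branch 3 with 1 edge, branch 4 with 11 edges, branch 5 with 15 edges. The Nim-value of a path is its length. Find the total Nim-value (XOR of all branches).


The tree has 5 branches from the ground vertex.
In Green Hackenbush, the Nim-value of a simple path of length k is k.
Branch 1: length 4, Nim-value = 4
Branch 2: length 12, Nim-value = 12
Branch 3: length 1, Nim-value = 1
Branch 4: length 11, Nim-value = 11
Branch 5: length 15, Nim-value = 15
Total Nim-value = XOR of all branch values:
0 XOR 4 = 4
4 XOR 12 = 8
8 XOR 1 = 9
9 XOR 11 = 2
2 XOR 15 = 13
Nim-value of the tree = 13

13


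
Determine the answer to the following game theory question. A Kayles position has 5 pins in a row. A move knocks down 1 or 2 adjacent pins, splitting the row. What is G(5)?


Kayles: a move removes 1 or 2 adjacent pins from a contiguous row.
Removing pins from a row of k leaves two independent rows (a, b) with a + b = k - 1 (one pin) or a + b = k - 2 (two pins); an end removal gives a = 0.
By Sprague-Grundy, G(k) = mex{ G(a) XOR G(b) } over all these splits. G(0) = 0.
G(1): splits (0,0):0^0=0 -> mex({0}) = 1
G(2): splits (0,1):0^1=1 (0,0):0^0=0 -> mex({0, 1}) = 2
G(3): splits (0,2):0^2=2 (1,1):1^1=0 (0,1):0^1=1 -> mex({0, 1, 2}) = 3
G(4): splits (0,3):0^3=3 (1,2):1^2=3 (0,2):0^2=2 (1,1):1^1=0 -> mex({0, 2, 3}) = 1
G(5): splits (0,4):0^1=1 (1,3):1^3=2 (2,2):2^2=0 (0,3):0^3=3 (1,2):1^2=3 -> mex({0, 1, 2, 3}) = 4
Therefore G(5) = 4.

4


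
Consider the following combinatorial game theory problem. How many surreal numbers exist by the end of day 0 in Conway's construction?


Day 0: {|} = 0 is born. Count = 1.
Day n: the number of surreal numbers born by day n is 2^(n+1) - 1.
By day 0: 2^1 - 1 = 1
By day 0: 1 surreal numbers.

1


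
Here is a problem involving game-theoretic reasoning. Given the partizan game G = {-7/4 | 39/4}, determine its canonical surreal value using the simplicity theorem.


Left options: {-7/4}, max = -7/4
Right options: {39/4}, min = 39/4
All options are numbers and max(Left) < min(Right), so by the simplicity theorem the value is the simplest (earliest-born) number strictly between -7/4 and 39/4.
Integers -1 through 9 all lie strictly between -7/4 and 39/4.
Among integers, the simplest (lowest birthday = smallest |n|; 0 is born on day 0, +-n on day n) is 0.
No non-integer in the interval can be simpler: if x is a non-integer in the interval, then floor(x) or ceil(x) also lies in the interval (the interval contains an integer), and both are proper prefixes of x's sign expansion, i.e. born earlier. So the game value is 0.
Game value = 0

0


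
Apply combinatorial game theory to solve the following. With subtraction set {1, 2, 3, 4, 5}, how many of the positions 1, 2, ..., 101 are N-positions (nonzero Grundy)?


Subtraction set S = {1, 2, 3, 4, 5}, so G(n) = n mod 6.
G(n) = 0 when n is a multiple of 6.
Multiples of 6 in [1, 101]: 16
N-positions (nonzero Grundy) = 101 - 16 = 85

85


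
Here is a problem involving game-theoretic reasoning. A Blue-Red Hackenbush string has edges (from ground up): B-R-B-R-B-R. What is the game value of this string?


Edges (from ground): B-R-B-R-B-R
By Berlekamp's sign-expansion rule, a Blue-Red Hackenbush stalk has the value of the surreal number whose sign sequence is the edge sequence with B -> + and R -> -.
Sign sequence: +-+-+-
Trace the sign expansion in the surreal number tree, starting from 0:
Edge 1: B (sign +) -> bounds (0, +inf), value = 1
Edge 2: R (sign -) -> bounds (0, 1), value = 1/2
Edge 3: B (sign +) -> bounds (1/2, 1), value = 3/4
Edge 4: R (sign -) -> bounds (1/2, 3/4), value = 5/8
Edge 5: B (sign +) -> bounds (5/8, 3/4), value = 11/16
Edge 6: R (sign -) -> bounds (5/8, 11/16), value = 21/32
Game value = 21/32

21/32


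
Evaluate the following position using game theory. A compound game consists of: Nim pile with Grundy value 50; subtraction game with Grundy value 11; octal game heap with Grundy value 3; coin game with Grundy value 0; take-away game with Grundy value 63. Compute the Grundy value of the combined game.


By the Sprague-Grundy theorem, the Grundy value of a sum of games is the XOR of individual Grundy values.
Nim pile: Grundy value = 50. Running XOR: 0 XOR 50 = 50
subtraction game: Grundy value = 11. Running XOR: 50 XOR 11 = 57
octal game heap: Grundy value = 3. Running XOR: 57 XOR 3 = 58
coin game: Grundy value = 0. Running XOR: 58 XOR 0 = 58
take-away game: Grundy value = 63. Running XOR: 58 XOR 63 = 5
The combined Grundy value is 5.

5


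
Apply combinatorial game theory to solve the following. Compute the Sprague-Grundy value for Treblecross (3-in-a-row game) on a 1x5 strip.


Treblecross: place X on empty cells; 3-in-a-row wins.
Playing within two cells of an existing X lets the opponent win at once, so sensible play treats the cells i-2..i+2 around each X as dead. The player left with no safe cell loses, so this is a normal-play take-away game on strips of safe cells.
Placing X at cell i (0-indexed) of a strip of k safe cells leaves independent strips of sizes max(0, i-2) and max(0, k-i-3). Hence G(k) = mex{ G(max(0,i-2)) XOR G(max(0,k-i-3)) : 0 <= i < k }, with G(0) = 0.
G(1): splits (0,0):0^0=0 -> mex({0}) = 1
G(2): splits (0,0):0^0=0 -> mex({0}) = 1
G(3): splits (0,0):0^0=0 -> mex({0}) = 1
G(4): splits (0,1):0^1=1 (0,0):0^0=0 -> mex({0, 1}) = 2
G(5): splits (0,2):0^1=1 (0,1):0^1=1 (0,0):0^0=0 -> mex({0, 1}) = 2
Therefore G(5) = 2.

2


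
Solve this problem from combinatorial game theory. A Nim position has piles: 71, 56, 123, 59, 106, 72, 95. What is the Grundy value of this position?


We need the XOR (exclusive or) of all pile sizes.
After XOR-ing pile 1 (size 71): 0 XOR 71 = 71
After XOR-ing pile 2 (size 56): 71 XOR 56 = 127
After XOR-ing pile 3 (size 123): 127 XOR 123 = 4
After XOR-ing pile 4 (size 59): 4 XOR 59 = 63
After XOR-ing pile 5 (size 106): 63 XOR 106 = 85
After XOR-ing pile 6 (size 72): 85 XOR 72 = 29
After XOR-ing pile 7 (size 95): 29 XOR 95 = 66
The Nim-value of this position is 66.

66


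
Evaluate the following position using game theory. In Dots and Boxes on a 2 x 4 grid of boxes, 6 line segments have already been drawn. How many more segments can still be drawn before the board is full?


Grid: 2 x 4 boxes, i.e. 3 rows and 5 columns of dots.
Horizontal edges: (rows + 1) * cols = 3 * 4 = 12
Vertical edges: rows * (cols + 1) = 2 * 5 = 10
Total edges: 12 + 10 = 22
Edges drawn: 6
Remaining: 22 - 6 = 16

16


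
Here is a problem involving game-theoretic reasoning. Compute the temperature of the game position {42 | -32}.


The game is {42 | -32}, a switch {a | b} with numbers a > b.
Cooling {a | b} by t gives {a - t | b + t}, which stops being hot when a - t = b + t, i.e. at t = (a - b)/2. So the temperature of a switch is (a - b)/2.
Temperature = (Left option - Right option) / 2
= (42 - (-32)) / 2
= 74 / 2
= 37

37


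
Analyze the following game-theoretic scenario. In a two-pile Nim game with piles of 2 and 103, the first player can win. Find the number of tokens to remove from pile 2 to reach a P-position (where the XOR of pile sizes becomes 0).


Piles: 2 and 103
Current XOR: 2 XOR 103 = 101 (non-zero, so this is an N-position).
To make the XOR zero, we need to find a move that balances the piles.
For pile 2 (size 103): target = 103 XOR 101 = 2
We reduce pile 2 from 103 to 2.
Tokens removed: 103 - 2 = 101
Verification: 2 XOR 2 = 0

101


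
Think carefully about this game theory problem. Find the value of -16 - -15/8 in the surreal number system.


x = -16, y = -15/8
Converting to common denominator: 8
x = -128/8, y = -15/8
x - y = -16 - -15/8 = -113/8

-113/8


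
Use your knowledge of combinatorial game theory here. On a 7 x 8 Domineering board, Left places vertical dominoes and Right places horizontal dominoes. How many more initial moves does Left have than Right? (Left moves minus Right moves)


Board is 7 x 8 (rows x cols).
Left (vertical) placements: (rows-1) * cols = 6 * 8 = 48
Right (horizontal) placements: rows * (cols-1) = 7 * 7 = 49
Advantage = Left - Right = 48 - 49 = -1

-1


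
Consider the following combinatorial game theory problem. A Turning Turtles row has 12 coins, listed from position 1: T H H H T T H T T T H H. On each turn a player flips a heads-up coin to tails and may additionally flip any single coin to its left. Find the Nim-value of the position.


Coins: T H H H T T H T T T H H
Key fact: a single head at position k behaves exactly like a Nim heap of size k (turning it to T and optionally flipping a coin at j < k corresponds to moving the heap from k to j, or to 0), and heads combine as a disjunctive sum (two heads at the same place would cancel, matching j XOR j = 0). So the Nim-value is the XOR of the 1-indexed positions of the heads.
Face-up positions (1-indexed): [2, 3, 4, 7, 11, 12]
XOR 0 with 2: 0 XOR 2 = 2
XOR 2 with 3: 2 XOR 3 = 1
XOR 1 with 4: 1 XOR 4 = 5
XOR 5 with 7: 5 XOR 7 = 2
XOR 2 with 11: 2 XOR 11 = 9
XOR 9 with 12: 9 XOR 12 = 5
Nim-value = 5

5


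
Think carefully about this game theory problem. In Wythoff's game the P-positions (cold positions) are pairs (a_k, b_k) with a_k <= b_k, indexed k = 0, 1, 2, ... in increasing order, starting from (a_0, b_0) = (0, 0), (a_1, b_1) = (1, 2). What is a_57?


By Wythoff's theorem, a_k = floor(k * phi) and b_k = floor(k * phi^2) = a_k + k, where phi = (1 + sqrt(5))/2 is the golden ratio.
phi = (1 + sqrt(5))/2 = 1.618034
k = 57
k * phi = 57 * 1.618034 = 92.227937
a_57 = floor(k * phi) = 92

92


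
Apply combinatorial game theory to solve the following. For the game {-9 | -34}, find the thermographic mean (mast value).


Game = {-9 | -34}, a switch {a | b} with numbers a > b.
Its thermograph has left wall a - t and right wall b + t, which meet at t = (a - b)/2, where both equal (a + b)/2. So the mast (mean value) is at (a + b)/2.
Mean = (-9 + (-34))/2 = -43/2 = -43/2

-43/2


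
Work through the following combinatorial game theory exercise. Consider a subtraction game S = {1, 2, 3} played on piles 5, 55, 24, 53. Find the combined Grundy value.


Subtraction set: {1, 2, 3}
For this subtraction set, G(n) = n mod 4 (period = max + 1 = 4).
Pile 1 (size 5): G(5) = 5 mod 4 = 1
Pile 2 (size 55): G(55) = 55 mod 4 = 3
Pile 3 (size 24): G(24) = 24 mod 4 = 0
Pile 4 (size 53): G(53) = 53 mod 4 = 1
Total Grundy value = XOR of all: 1 XOR 3 XOR 0 XOR 1 = 3

3


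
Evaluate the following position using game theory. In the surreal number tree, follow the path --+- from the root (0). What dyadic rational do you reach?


Sign expansion: --+-
Rule: track bounds (lo, hi), initially (-inf, +inf). On '+', the current value becomes lo and we move to the simplest number in (value, hi): value + 1 if hi = +inf, otherwise the midpoint (value + hi)/2. On '-', the current value becomes hi and we move to value - 1 if lo = -inf, otherwise the midpoint (lo + value)/2.
Start at 0.
Step 1: sign = -, move left. Bounds: (-inf, 0). Value = -1
Step 2: sign = -, move left. Bounds: (-inf, -1). Value = -2
Step 3: sign = +, move right. Bounds: (-2, -1). Value = -3/2
Step 4: sign = -, move left. Bounds: (-2, -3/2). Value = -7/4
The surreal number with sign expansion --+- is -7/4.

-7/4


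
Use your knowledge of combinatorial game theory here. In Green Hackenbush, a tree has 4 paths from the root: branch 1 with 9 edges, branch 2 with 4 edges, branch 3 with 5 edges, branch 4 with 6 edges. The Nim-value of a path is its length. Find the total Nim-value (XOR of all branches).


The tree has 4 branches from the ground vertex.
In Green Hackenbush, the Nim-value of a simple path of length k is k.
Branch 1: length 9, Nim-value = 9
Branch 2: length 4, Nim-value = 4
Branch 3: length 5, Nim-value = 5
Branch 4: length 6, Nim-value = 6
Total Nim-value = XOR of all branch values:
0 XOR 9 = 9
9 XOR 4 = 13
13 XOR 5 = 8
8 XOR 6 = 14
Nim-value of the tree = 14

14


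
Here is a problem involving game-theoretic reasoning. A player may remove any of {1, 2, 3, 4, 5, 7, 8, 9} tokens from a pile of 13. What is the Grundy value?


The subtraction set is S = {1, 2, 3, 4, 5, 7, 8, 9}.
G(k) = mex{ G(k - s) : s in S, s <= k }. We compute iteratively: G(0) = 0.
G(1) = mex({0}) = 1
G(2) = mex({0, 1}) = 2
G(3) = mex({0, 1, 2}) = 3
G(4) = mex({0, 1, 2, 3}) = 4
G(5) = mex({0, 1, 2, 3, 4}) = 5
G(6) = mex({1, 2, 3, 4, 5}) = 0
G(7) = mex({0, 2, 3, 4, 5}) = 1
G(8) = mex({0, 1, 3, 4, 5}) = 2
G(9) = mex({0, 1, 2, 4, 5}) = 3
G(10) = mex({0, 1, 2, 3, 5}) = 4
G(11) = mex({0, 1, 2, 3, 4}) = 5
G(12) = mex({1, 2, 3, 4, 5}) = 0
G(13) = mex({0, 2, 3, 4, 5}) = 1
Therefore G(13) = 1.

1


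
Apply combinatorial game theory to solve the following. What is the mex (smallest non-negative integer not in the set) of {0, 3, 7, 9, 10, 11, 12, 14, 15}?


Set = {0, 3, 7, 9, 10, 11, 12, 14, 15}
0 is in the set.
1 is NOT in the set. This is the mex.
mex = 1

1


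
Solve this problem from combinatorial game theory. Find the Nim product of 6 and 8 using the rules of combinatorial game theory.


Nim multiplication is bilinear over XOR: (u XOR v) * w = (u*w) XOR (v*w).
So we split each operand into its bit components and XOR the pairwise Nim products.
6 = 2 + 4 (as XOR of powers of 2).
8 = 8 (as XOR of powers of 2).
Using the standard Nim-product table on single bits:
  2*2 = 3,   2*4 = 8,   2*8 = 12,
  4*4 = 6,   4*8 = 11,  8*8 = 13,
and  1*x = x (identity), k*l = l*k (commutative).
Pairwise Nim products:
  2 * 8 = 12
  4 * 8 = 11
XOR them: 12 XOR 11 = 7.
Result: 6 * 8 = 7 (in Nim).

7


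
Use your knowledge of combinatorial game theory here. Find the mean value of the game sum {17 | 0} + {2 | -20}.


G1 = {17 | 0}, G2 = {2 | -20}
Each is a switch {a | b} with numbers a > b; its mean value is (a + b)/2, and mean value is additive over game sums: m(G1 + G2) = m(G1) + m(G2).
Mean of G1 = (17 + (0))/2 = 17/2 = 17/2
Mean of G2 = (2 + (-20))/2 = -18/2 = -9
Mean of G1 + G2 = 17/2 + -9 = -1/2

-1/2


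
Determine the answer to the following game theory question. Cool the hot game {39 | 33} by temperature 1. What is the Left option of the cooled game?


Original game: {39 | 33} (a switch {a | b} with a > b).
Cooling by t (for t below the temperature (a - b)/2 = 3) taxes each move by t: {a | b} cooled by t is {a - t | b + t}.
Cooling amount: t = 1
Cooled Left option: 39 - 1 = 38
Cooled Right option: 33 + 1 = 34
Cooled game: {38 | 34}
Left option = 38

38


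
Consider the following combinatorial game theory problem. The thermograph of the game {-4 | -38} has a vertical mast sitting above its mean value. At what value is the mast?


Game = {-4 | -38}, a switch {a | b} with numbers a > b.
Its thermograph has left wall a - t and right wall b + t, which meet at t = (a - b)/2, where both equal (a + b)/2. So the mast (mean value) is at (a + b)/2.
Mean = (-4 + (-38))/2 = -42/2 = -21

-21


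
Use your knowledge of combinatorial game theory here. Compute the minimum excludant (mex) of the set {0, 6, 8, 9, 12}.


Set = {0, 6, 8, 9, 12}
0 is in the set.
1 is NOT in the set. This is the mex.
mex = 1

1


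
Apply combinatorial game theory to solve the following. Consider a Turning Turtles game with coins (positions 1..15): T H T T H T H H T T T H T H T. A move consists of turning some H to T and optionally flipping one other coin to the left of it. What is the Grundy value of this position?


Coins: T H T T H T H H T T T H T H T
Key fact: a single head at position k behaves exactly like a Nim heap of size k (turning it to T and optionally flipping a coin at j < k corresponds to moving the heap from k to j, or to 0), and heads combine as a disjunctive sum (two heads at the same place would cancel, matching j XOR j = 0). So the Nim-value is the XOR of the 1-indexed positions of the heads.
Face-up positions (1-indexed): [2, 5, 7, 8, 12, 14]
XOR 0 with 2: 0 XOR 2 = 2
XOR 2 with 5: 2 XOR 5 = 7
XOR 7 with 7: 7 XOR 7 = 0
XOR 0 with 8: 0 XOR 8 = 8
XOR 8 with 12: 8 XOR 12 = 4
XOR 4 with 14: 4 XOR 14 = 10
Nim-value = 10

10
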